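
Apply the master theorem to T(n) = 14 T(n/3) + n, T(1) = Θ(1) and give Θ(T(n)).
T(n) = Θ(n^(log_3 14))

Master theorem: compare f(n) = n to n^(log_3 14) where log_3 14 ≈ 2.402. Since 1 < log_3 14, we have f(n) = O(n^(log_3 14 − ε)) for some ε > 0 — Case 1. Hence T(n) = Θ(n^(log_3 14)).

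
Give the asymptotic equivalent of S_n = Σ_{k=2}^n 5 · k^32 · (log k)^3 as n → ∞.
S_n ~ 5 · n^33 · (log n)^3 / 33

By integral comparison, S_n = ∫_1^n 5 · x^32 · (log x)^3 dx + O(n^32 · (log n)^3). For the integral, the leading term of ∫_1^n x^32 (log x)^3 dx is n^33/33 · (log n)^3 (by repeated integration by parts; each step lowers the log-exponent and produces a relatively O(1/log n) correction). Hence S_n ~ 5 · n^33 · (log n)^3 / 33.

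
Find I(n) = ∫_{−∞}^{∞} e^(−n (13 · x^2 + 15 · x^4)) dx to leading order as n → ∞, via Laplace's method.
I(n) ~ sqrt(π/(13n))

φ(x) = 13 · x^2 + 15 · x^4 has its unique global minimum at x* = 0 (since φ'(x) = 26x + 60x^3 = 0 only at x = 0 for real x with both coefficients positive, and φ → ∞ as |x| → ∞). At x* = 0, φ(0) = 0 and φ''(0) = 26. Laplace's method then gives
  I(n) ~ sqrt(2π / (n · φ''(0))) · e^(−n φ(0)) = sqrt(2π / (26n)) = sqrt(π/(13n)).
The 15 · x^4 term contributes only at subleading order (an O(1/n) relative correction).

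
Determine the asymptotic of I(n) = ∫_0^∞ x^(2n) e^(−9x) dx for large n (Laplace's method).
I(n) ~ (sqrt(2π·2n) / 9) · (2n/(9e))^(2n)

Write the integrand as exp(2n ln x − 9x) and set f(x) = 2n ln x − 9x. Then f'(x) = 2n/x − 9 = 0 at x* = 2n/9, and f''(x*) = −2n/x*^2 = −9^2/(2n). Laplace's method (interior maximum) gives
  I(n) ~ e^(f(x*)) · sqrt(2π / |f''(x*)|)
        = exp(2n ln(2n/9) − 2n) · sqrt(2π · 2n / 9^2)
        = (2n/9)^(2n) e^(−2n) · sqrt(2π·2n) / 9
        = (sqrt(2π·2n) / 9) · (2n/(9e))^(2n).
This matches Γ(2n+1)/9^(2n+1) with Stirling applied to Γ.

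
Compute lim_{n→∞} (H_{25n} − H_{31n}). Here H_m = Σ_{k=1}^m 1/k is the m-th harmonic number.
lim = ln(25/31)

Euler-Maclaurin gives H_m = ln m + γ + 1/(2m) + O(1/m^2). The γ and O(1/m) terms cancel in the difference:
  H_{25n} − H_{31n} = ln(25n) − ln(31n) + O(1/n) = ln(25/31) + O(1/n).
Hence the limit is ln(25/31).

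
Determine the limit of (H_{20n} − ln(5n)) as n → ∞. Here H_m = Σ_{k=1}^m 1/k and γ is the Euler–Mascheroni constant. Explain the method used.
lim = ln 4 + γ

By Euler-Maclaurin, H_m = ln m + γ + O(1/m). So
  H_{20n} − ln(5n) = ln(20n) + γ − ln(5n) + O(1/n)
                       = ln(20/5) + γ + O(1/n).
Hence the limit is ln(20/5) + γ (= ln 4).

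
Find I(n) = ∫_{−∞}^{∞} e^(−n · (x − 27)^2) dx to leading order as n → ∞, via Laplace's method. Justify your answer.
I(n) = sqrt(π/n)

Here φ(x) = (x − 27)^2 has its unique minimum at x* = 27 with φ(x*) = 0 and φ''(x*) = 2. Laplace's method gives
  I(n) ~ e^(−n φ(x*)) · sqrt(2π / (n · φ''(x*))) = sqrt(2π / (2n)) = sqrt(π/n).
This is exact: substituting u = (x − 27)·sqrt(n) gives I(n) = (1/sqrt(n)) ∫_{−∞}^{∞} e^(−u^2) du = sqrt(π/n).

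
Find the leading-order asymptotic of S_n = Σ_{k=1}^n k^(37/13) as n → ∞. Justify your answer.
S_n ~ (13/50) · n^(50/13)

Integral comparison: Σ_{k=1}^n k^(37/13) = ∫_0^n x^(37/13) dx + O(n^(37/13)). The integral is n^(1 + 37/13) / (1 + 37/13) = n^((37+13)/13) / ((37+13)/13) = (13/50) · n^(50/13).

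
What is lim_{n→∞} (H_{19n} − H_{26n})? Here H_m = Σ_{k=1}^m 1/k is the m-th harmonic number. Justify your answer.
lim = ln(19/26)

Euler-Maclaurin gives H_m = ln m + γ + 1/(2m) + O(1/m^2). The γ and O(1/m) terms cancel in the difference:
  H_{19n} − H_{26n} = ln(19n) − ln(26n) + O(1/n) = ln(19/26) + O(1/n).
Hence the limit is ln(19/26).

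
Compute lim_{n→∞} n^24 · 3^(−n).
lim = 0

Exponentials with base > 1 dominate every fixed polynomial: for any fixed c, n^c / 3^n → 0 as n → ∞ (e.g. by the ratio test, or by writing 3^n = e^(n ln 3) and noting e^(n ln 3) / n^c → ∞). Hence n^24 · 3^(−n) = n^24 / 3^n → 0.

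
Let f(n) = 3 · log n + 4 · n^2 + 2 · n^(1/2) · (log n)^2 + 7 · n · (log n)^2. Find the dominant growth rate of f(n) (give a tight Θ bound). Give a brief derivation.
f(n) ∈ Θ(n^2)

Compare the terms by growth order. For large n, n^a · (log n)^b dominates n^a' · (log n)^b' iff a > a', or (a = a' and b > b'). Ranking the 4 terms shows the dominant one is 4 · n^2. Hence f(n) ∈ Θ(n^2).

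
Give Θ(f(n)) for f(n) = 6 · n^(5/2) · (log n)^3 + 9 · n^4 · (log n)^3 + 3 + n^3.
f(n) ∈ Θ(n^4 · (log n)^3)

Compare the terms by growth order. For large n, n^a · (log n)^b dominates n^a' · (log n)^b' iff a > a', or (a = a' and b > b'). Ranking the 4 terms shows the dominant one is 9 · n^4 · (log n)^3. Hence f(n) ∈ Θ(n^4 · (log n)^3).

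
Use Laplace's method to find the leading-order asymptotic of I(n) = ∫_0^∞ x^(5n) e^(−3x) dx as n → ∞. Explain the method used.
I(n) ~ (sqrt(2π·5n) / 3) · (5n/(3e))^(5n)

Write the integrand as exp(5n ln x − 3x) and set f(x) = 5n ln x − 3x. Then f'(x) = 5n/x − 3 = 0 at x* = 5n/3, and f''(x*) = −5n/x*^2 = −3^2/(5n). Laplace's method (interior maximum) gives
  I(n) ~ e^(f(x*)) · sqrt(2π / |f''(x*)|)
        = exp(5n ln(5n/3) − 5n) · sqrt(2π · 5n / 3^2)
        = (5n/3)^(5n) e^(−5n) · sqrt(2π·5n) / 3
        = (sqrt(2π·5n) / 3) · (5n/(3e))^(5n).
This matches Γ(5n+1)/3^(5n+1) with Stirling applied to Γ.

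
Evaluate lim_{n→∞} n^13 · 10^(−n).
lim = 0

Exponentials with base > 1 dominate every fixed polynomial: for any fixed c, n^c / 10^n → 0 as n → ∞ (e.g. by the ratio test, or by writing 10^n = e^(n ln 10) and noting e^(n ln 10) / n^c → ∞). Hence n^13 · 10^(−n) = n^13 / 10^n → 0.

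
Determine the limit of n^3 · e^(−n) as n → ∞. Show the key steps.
lim = 0

Exponentials with base > 1 dominate every fixed polynomial: for any fixed c, n^c / e^n → 0 as n → ∞ (e.g. by the ratio test, or since e^n grows faster than any power of n). Hence n^3 · e^(−n) = n^3 / e^n → 0.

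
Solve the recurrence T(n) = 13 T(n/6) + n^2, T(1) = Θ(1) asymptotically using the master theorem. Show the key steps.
T(n) = Θ(n^2)

log_6 13 ≈ 1.432. f(n) = n^2 dominates n^(log_6 13) since 2 > 1.432, and the regularity condition a·f(n/b) = 13·(n/6)^2 = (13/36)·n^2 ≤ c·f(n) holds with c = 13/36 ≈ 0.361 < 1. So this is Case 3: T(n) = Θ(f(n)) = Θ(n^2).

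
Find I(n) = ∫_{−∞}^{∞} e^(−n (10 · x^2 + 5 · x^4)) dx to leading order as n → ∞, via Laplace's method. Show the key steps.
I(n) ~ sqrt(π/(10n))

φ(x) = 10 · x^2 + 5 · x^4 has its unique global minimum at x* = 0 (since φ'(x) = 20x + 20x^3 = 0 only at x = 0 for real x with both coefficients positive, and φ → ∞ as |x| → ∞). At x* = 0, φ(0) = 0 and φ''(0) = 20. Laplace's method then gives
  I(n) ~ sqrt(2π / (n · φ''(0))) · e^(−n φ(0)) = sqrt(2π / (20n)) = sqrt(π/(10n)).
The 5 · x^4 term contributes only at subleading order (an O(1/n) relative correction).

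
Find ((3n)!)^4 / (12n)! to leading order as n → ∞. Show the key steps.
((3n)!)^4/(12n)! ~ ((2π·3n)^(3/2) / 2) · 4^(−4·3n)  →  0

Write N = 3n. Stirling: N! ~ sqrt(2π N)(N/e)^N and (4N)! ~ sqrt(2π·4N)·(4N/e)^(4N).
  (N!)^4/(4N)! ~ (2π N)^(4/2) (N/e)^(4N) / [sqrt(2π·4N) (4N/e)^(4N)]
     = (2π N)^(4/2) / sqrt(2π·4N) · (N/(4N))^(4N)
     = (2π N)^((4−1)/2) / 2 · 4^(−4N).
Since 4^4 > 1, the factor 4^(−4N) decays exponentially, so the ratio → 0. Substituting N = 3n gives the stated form.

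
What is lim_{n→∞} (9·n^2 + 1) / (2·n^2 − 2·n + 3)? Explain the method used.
lim = 9/2

For large n the leading n^2 terms dominate both numerator and denominator. Dividing top and bottom by n^2, every other term tends to 0, leaving 9/2.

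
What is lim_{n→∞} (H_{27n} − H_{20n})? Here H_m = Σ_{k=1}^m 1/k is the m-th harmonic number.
lim = ln(27/20)

Euler-Maclaurin gives H_m = ln m + γ + 1/(2m) + O(1/m^2). The γ and O(1/m) terms cancel in the difference:
  H_{27n} − H_{20n} = ln(27n) − ln(20n) + O(1/n) = ln(27/20) + O(1/n).
Hence the limit is ln(27/20).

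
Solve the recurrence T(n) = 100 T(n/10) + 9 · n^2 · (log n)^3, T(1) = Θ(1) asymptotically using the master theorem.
T(n) = Θ(n^2 · (log n)^4)

Here log_10 100 = 2 and f(n) = 9 · n^2 · (log n)^3 = Θ(n^(log_10 100) · (log n)^3). This is the extended Case 2 of the master theorem (f matches the critical exponent up to log factors), giving T(n) = Θ(n^(log_10 100) · (log n)^(3+1)) = Θ(n^2 · (log n)^4).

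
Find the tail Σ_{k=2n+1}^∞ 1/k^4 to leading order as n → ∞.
Σ_{k>2n} 1/k^4 ~ 1/(3 · (2n)^3)

Compare to the integral: ∫_{2n}^∞ x^(−4) dx = [−x^(−3)/3]_{2n}^∞ = 1/((4−1)·(2n)^3). Euler-Maclaurin then gives
  Σ_{k>2n} 1/k^4 = ∫_{2n}^∞ dx/x^4 − 1/(2·(2n)^4) + O(1/(2n)^5).
(Equivalently this is ζ(4) − Σ_{k≤2n} 1/k^4.)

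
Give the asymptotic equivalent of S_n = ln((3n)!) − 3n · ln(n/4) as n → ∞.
S_n ~ 3n · (ln 12 − 1) + O(ln n)

Stirling: ln((3n)!) = 3n ln(3n) − 3n + O(ln n).
  S_n = 3n ln(3n) − 3n − 3n ln(n/4) + O(ln n)
      = 3n ln(3n) − 3n ln n + 3n ln 4 − 3n + O(ln n)
      = 3n ln 3 + 3n ln 4 − 3n + O(ln n)
      = 3n (ln 12 − 1) + O(ln n).
Numerically ln(12) − 1 ≈ 1.4849.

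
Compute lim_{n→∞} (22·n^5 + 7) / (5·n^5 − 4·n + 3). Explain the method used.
lim = 22/5

For large n the leading n^5 terms dominate both numerator and denominator. Dividing top and bottom by n^5, every other term tends to 0, leaving 22/5.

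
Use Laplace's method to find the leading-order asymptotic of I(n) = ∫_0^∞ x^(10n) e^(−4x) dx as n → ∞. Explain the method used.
I(n) ~ (sqrt(2π·10n) / 4) · (10n/(4e))^(10n)

Write the integrand as exp(10n ln x − 4x) and set f(x) = 10n ln x − 4x. Then f'(x) = 10n/x − 4 = 0 at x* = 10n/4, and f''(x*) = −10n/x*^2 = −4^2/(10n). Laplace's method (interior maximum) gives
  I(n) ~ e^(f(x*)) · sqrt(2π / |f''(x*)|)
        = exp(10n ln(10n/4) − 10n) · sqrt(2π · 10n / 4^2)
        = (10n/4)^(10n) e^(−10n) · sqrt(2π·10n) / 4
        = (sqrt(2π·10n) / 4) · (10n/(4e))^(10n).
This matches Γ(10n+1)/4^(10n+1) with Stirling applied to Γ.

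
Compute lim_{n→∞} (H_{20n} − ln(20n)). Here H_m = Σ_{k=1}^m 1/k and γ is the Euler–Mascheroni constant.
lim = γ

By Euler-Maclaurin, H_m = ln m + γ + O(1/m). So
  H_{20n} − ln(20n) = ln(20n) + γ − ln(20n) + O(1/n)
                       = ln(20/20) + γ + O(1/n).
Hence the limit is γ (since ln 1 = 0).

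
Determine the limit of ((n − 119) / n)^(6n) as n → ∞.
lim = e^(−714)

Rewrite as (1 − 119/n)^(6n). By the standard limit (1 + x/n)^n → e^x, we have (1 − 119/n)^n → e^(−119), and raising to the 6th power gives e^(−714).
More precisely, ln[(1 − 119/n)^(6n)] = 6n · ln(1 − 119/n) = 6n · (-119/n + O(1/n^2)) = -714 + O(1/n) → -714.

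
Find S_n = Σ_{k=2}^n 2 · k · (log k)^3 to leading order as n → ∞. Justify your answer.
S_n ~ n^2 · (log n)^3

By integral comparison, S_n = ∫_1^n 2 · x · (log x)^3 dx + O(n · (log n)^3). For the integral, the leading term of ∫_1^n x^1 (log x)^3 dx is n^2/2 · (log n)^3 (by repeated integration by parts; each step lowers the log-exponent and produces a relatively O(1/log n) correction). Hence S_n ~ n^2 · (log n)^3.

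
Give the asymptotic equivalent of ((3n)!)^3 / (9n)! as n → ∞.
((3n)!)^3/(9n)! ~ ((2π·3n)^(2/2) / sqrt(3)) · 3^(−3·3n)  →  0

Write N = 3n. Stirling: N! ~ sqrt(2π N)(N/e)^N and (3N)! ~ sqrt(2π·3N)·(3N/e)^(3N).
  (N!)^3/(3N)! ~ (2π N)^(3/2) (N/e)^(3N) / [sqrt(2π·3N) (3N/e)^(3N)]
     = (2π N)^(3/2) / sqrt(2π·3N) · (N/(3N))^(3N)
     = (2π N)^((3−1)/2) / sqrt(3) · 3^(−3N).
Since 3^3 > 1, the factor 3^(−3N) decays exponentially, so the ratio → 0. Substituting N = 3n gives the stated form.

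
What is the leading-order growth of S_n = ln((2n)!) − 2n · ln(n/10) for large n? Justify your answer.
S_n ~ 2n · (ln 20 − 1) + O(ln n)

Stirling: ln((2n)!) = 2n ln(2n) − 2n + O(ln n).
  S_n = 2n ln(2n) − 2n − 2n ln(n/10) + O(ln n)
      = 2n ln(2n) − 2n ln n + 2n ln 10 − 2n + O(ln n)
      = 2n ln 2 + 2n ln 10 − 2n + O(ln n)
      = 2n (ln 20 − 1) + O(ln n).
Numerically ln(20) − 1 ≈ 1.9957.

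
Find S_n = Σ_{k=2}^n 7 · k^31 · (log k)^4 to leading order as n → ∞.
S_n ~ 7 · n^32 · (log n)^4 / 32

By integral comparison, S_n = ∫_1^n 7 · x^31 · (log x)^4 dx + O(n^31 · (log n)^4). For the integral, the leading term of ∫_1^n x^31 (log x)^4 dx is n^32/32 · (log n)^4 (by repeated integration by parts; each step lowers the log-exponent and produces a relatively O(1/log n) correction). Hence S_n ~ 7 · n^32 · (log n)^4 / 32.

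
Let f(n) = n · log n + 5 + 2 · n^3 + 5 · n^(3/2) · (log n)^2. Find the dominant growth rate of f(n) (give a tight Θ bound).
f(n) ∈ Θ(n^3)

Compare the terms by growth order. For large n, n^a · (log n)^b dominates n^a' · (log n)^b' iff a > a', or (a = a' and b > b'). Ranking the 4 terms shows the dominant one is 2 · n^3. Hence f(n) ∈ Θ(n^3).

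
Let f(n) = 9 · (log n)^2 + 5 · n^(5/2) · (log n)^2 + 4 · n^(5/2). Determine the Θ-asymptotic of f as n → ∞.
f(n) ∈ Θ(n^(5/2) · (log n)^2)

Compare the terms by growth order. For large n, n^a · (log n)^b dominates n^a' · (log n)^b' iff a > a', or (a = a' and b > b'). Ranking the 3 terms shows the dominant one is 5 · n^(5/2) · (log n)^2. Hence f(n) ∈ Θ(n^(5/2) · (log n)^2).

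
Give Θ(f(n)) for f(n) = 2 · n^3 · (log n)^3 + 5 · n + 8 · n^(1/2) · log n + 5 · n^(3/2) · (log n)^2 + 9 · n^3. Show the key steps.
f(n) ∈ Θ(n^3 · (log n)^3)

Compare the terms by growth order. For large n, n^a · (log n)^b dominates n^a' · (log n)^b' iff a > a', or (a = a' and b > b'). Ranking the 5 terms shows the dominant one is 2 · n^3 · (log n)^3. Hence f(n) ∈ Θ(n^3 · (log n)^3).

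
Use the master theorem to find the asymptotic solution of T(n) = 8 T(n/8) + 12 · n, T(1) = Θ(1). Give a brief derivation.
T(n) = Θ(n log n)

log_8 8 = 1, and f(n) = 12 · n = Θ(n^(log_8 8)). This is Case 2 of the master theorem: T(n) = Θ(f(n) · log n) = Θ(n log n).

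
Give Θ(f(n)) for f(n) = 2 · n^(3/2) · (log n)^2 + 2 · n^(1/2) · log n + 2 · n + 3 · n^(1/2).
f(n) ∈ Θ(n^(3/2) · (log n)^2)

Compare the terms by growth order. For large n, n^a · (log n)^b dominates n^a' · (log n)^b' iff a > a', or (a = a' and b > b'). Ranking the 4 terms shows the dominant one is 2 · n^(3/2) · (log n)^2. Hence f(n) ∈ Θ(n^(3/2) · (log n)^2).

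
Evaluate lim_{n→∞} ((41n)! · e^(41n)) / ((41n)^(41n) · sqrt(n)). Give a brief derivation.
lim = sqrt(2π·41)

Stirling: (41n)! ~ sqrt(2π·41n) · (41n/e)^(41n). Hence
  (41n)! · e^(41n) / (41n)^(41n) ~ sqrt(2π·41n).
Dividing by sqrt(n): sqrt(2π·41n) / sqrt(n) = sqrt(2π·41) · n^((1−1)/2), so the limit is sqrt(2π·41).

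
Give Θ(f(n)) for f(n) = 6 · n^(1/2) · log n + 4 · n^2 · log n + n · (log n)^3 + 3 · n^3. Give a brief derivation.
f(n) ∈ Θ(n^3)

Compare the terms by growth order. For large n, n^a · (log n)^b dominates n^a' · (log n)^b' iff a > a', or (a = a' and b > b'). Ranking the 4 terms shows the dominant one is 3 · n^3. Hence f(n) ∈ Θ(n^3).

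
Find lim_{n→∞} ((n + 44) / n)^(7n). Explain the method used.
lim = e^308

Rewrite as (1 + 44/n)^(7n). By the standard limit (1 + x/n)^n → e^x, we have (1 + 44/n)^n → e^44, and raising to the 7th power gives e^308.
More precisely, ln[(1 + 44/n)^(7n)] = 7n · ln(1 + 44/n) = 7n · (44/n + O(1/n^2)) = 308 + O(1/n) → 308.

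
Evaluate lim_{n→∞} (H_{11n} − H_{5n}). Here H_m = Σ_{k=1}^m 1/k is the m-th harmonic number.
lim = ln(11/5)

Euler-Maclaurin gives H_m = ln m + γ + 1/(2m) + O(1/m^2). The γ and O(1/m) terms cancel in the difference:
  H_{11n} − H_{5n} = ln(11n) − ln(5n) + O(1/n) = ln(11/5) + O(1/n).
Hence the limit is ln(11/5).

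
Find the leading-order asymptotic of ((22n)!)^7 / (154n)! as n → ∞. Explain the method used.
((22n)!)^7/(154n)! ~ ((2π·22n)^(6/2) / sqrt(7)) · 7^(−7·22n)  →  0

Write N = 22n. Stirling: N! ~ sqrt(2π N)(N/e)^N and (7N)! ~ sqrt(2π·7N)·(7N/e)^(7N).
  (N!)^7/(7N)! ~ (2π N)^(7/2) (N/e)^(7N) / [sqrt(2π·7N) (7N/e)^(7N)]
     = (2π N)^(7/2) / sqrt(2π·7N) · (N/(7N))^(7N)
     = (2π N)^((7−1)/2) / sqrt(7) · 7^(−7N).
Since 7^7 > 1, the factor 7^(−7N) decays exponentially, so the ratio → 0. Substituting N = 22n gives the stated form.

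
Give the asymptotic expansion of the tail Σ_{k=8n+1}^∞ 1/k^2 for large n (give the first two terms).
Σ_{k>8n} 1/k^2 = 1/(1 · (8n)) − 1/(2 · (8n)^2) + O(1/(8n)^3)

Compare to the integral: ∫_{8n}^∞ x^(−2) dx = [−x^(−1)/1]_{8n}^∞ = 1/((2−1)·(8n)). The Euler-Maclaurin correction adds −f(8n)/2 = −1/(2·(8n)^2). Euler-Maclaurin then gives
  Σ_{k>8n} 1/k^2 = ∫_{8n}^∞ dx/x^2 − 1/(2·(8n)^2) + O(1/(8n)^3).
(Equivalently this is ζ(2) − Σ_{k≤8n} 1/k^2.)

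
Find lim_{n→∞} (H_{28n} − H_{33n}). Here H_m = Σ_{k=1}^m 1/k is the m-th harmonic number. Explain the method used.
lim = ln(28/33)

Euler-Maclaurin gives H_m = ln m + γ + 1/(2m) + O(1/m^2). The γ and O(1/m) terms cancel in the difference:
  H_{28n} − H_{33n} = ln(28n) − ln(33n) + O(1/n) = ln(28/33) + O(1/n).
Hence the limit is ln(28/33).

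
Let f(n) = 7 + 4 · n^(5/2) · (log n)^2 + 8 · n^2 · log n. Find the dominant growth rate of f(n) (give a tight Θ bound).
f(n) ∈ Θ(n^(5/2) · (log n)^2)

Compare the terms by growth order. For large n, n^a · (log n)^b dominates n^a' · (log n)^b' iff a > a', or (a = a' and b > b'). Ranking the 3 terms shows the dominant one is 4 · n^(5/2) · (log n)^2. Hence f(n) ∈ Θ(n^(5/2) · (log n)^2).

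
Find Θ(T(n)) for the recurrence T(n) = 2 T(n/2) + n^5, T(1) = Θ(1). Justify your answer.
T(n) = Θ(n^5)

log_2 2 ≈ 1.000. f(n) = n^5 dominates n^(log_2 2) since 5 > 1.000, and the regularity condition a·f(n/b) = 2·(n/2)^5 = (2/32)·n^5 ≤ c·f(n) holds with c = 2/32 ≈ 0.0625 < 1. So this is Case 3: T(n) = Θ(f(n)) = Θ(n^5).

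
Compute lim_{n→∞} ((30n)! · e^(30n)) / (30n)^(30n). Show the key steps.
lim = ∞

Stirling: (30n)! ~ sqrt(2π·30n) · (30n/e)^(30n). Hence
  (30n)! · e^(30n) / (30n)^(30n) ~ sqrt(2π·30n) = sqrt(2π·30) · sqrt(n) → ∞.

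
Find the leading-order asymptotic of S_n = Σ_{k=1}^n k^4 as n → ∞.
S_n ~ n^5 / 5

By integral comparison (Euler-Maclaurin), Σ_{k=1}^n k^4 = ∫_0^n x^4 dx + O(n^4) = n^5/5 + O(n^4). (Equivalently, Faulhaber's formula gives the same leading term.)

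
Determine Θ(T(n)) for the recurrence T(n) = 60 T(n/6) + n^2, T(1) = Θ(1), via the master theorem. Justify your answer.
T(n) = Θ(n^(log_6 60))

Master theorem: compare f(n) = n^2 to n^(log_6 60) where log_6 60 ≈ 2.285. Since 2 < log_6 60, we have f(n) = O(n^(log_6 60 − ε)) for some ε > 0 — Case 1. Hence T(n) = Θ(n^(log_6 60)).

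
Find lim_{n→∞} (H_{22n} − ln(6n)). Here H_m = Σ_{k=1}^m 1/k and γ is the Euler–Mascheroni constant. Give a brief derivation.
lim = ln(11/3) + γ

By Euler-Maclaurin, H_m = ln m + γ + O(1/m). So
  H_{22n} − ln(6n) = ln(22n) + γ − ln(6n) + O(1/n)
                       = ln(22/6) + γ + O(1/n).
Hence the limit is ln(22/6) + γ (= ln(11/3)).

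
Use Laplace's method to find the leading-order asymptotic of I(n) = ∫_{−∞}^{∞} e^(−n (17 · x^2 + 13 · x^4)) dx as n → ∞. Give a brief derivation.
I(n) ~ sqrt(π/(17n))

φ(x) = 17 · x^2 + 13 · x^4 has its unique global minimum at x* = 0 (since φ'(x) = 34x + 52x^3 = 0 only at x = 0 for real x with both coefficients positive, and φ → ∞ as |x| → ∞). At x* = 0, φ(0) = 0 and φ''(0) = 34. Laplace's method then gives
  I(n) ~ sqrt(2π / (n · φ''(0))) · e^(−n φ(0)) = sqrt(2π / (34n)) = sqrt(π/(17n)).
The 13 · x^4 term contributes only at subleading order (an O(1/n) relative correction).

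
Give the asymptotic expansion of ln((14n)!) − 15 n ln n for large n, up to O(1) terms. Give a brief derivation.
ln((14n)!) − 15 n ln n = −n ln n + 14(ln 14 − 1) n + (1/2) ln(2π·14n) + O(1/n)

Stirling: ln((14n)!) = 14n ln(14n) − 14n + (1/2) ln(2π·14n) + O(1/n).
Expand 14n ln(14n) = 14n (ln n + ln 14) = 14n ln n + 14n ln 14.
Subtract 15n ln n: leading term is (14 − 15) n ln n = −n ln n. The next term is 14n ln 14 − 14n = 14(ln 14 − 1) n. Then the (1/2) ln(2π·14n) correction.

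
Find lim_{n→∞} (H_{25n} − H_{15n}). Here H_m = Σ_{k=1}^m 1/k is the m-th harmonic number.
lim = ln(25/15) = ln(5/3)

Euler-Maclaurin gives H_m = ln m + γ + 1/(2m) + O(1/m^2). The γ and O(1/m) terms cancel in the difference:
  H_{25n} − H_{15n} = ln(25n) − ln(15n) + O(1/n) = ln(25/15) + O(1/n).
Hence the limit is ln(25/15) = ln(5/3).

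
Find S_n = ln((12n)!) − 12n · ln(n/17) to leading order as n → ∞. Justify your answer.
S_n ~ 12n · (ln 204 − 1) + O(ln n)

Stirling: ln((12n)!) = 12n ln(12n) − 12n + O(ln n).
  S_n = 12n ln(12n) − 12n − 12n ln(n/17) + O(ln n)
      = 12n ln(12n) − 12n ln n + 12n ln 17 − 12n + O(ln n)
      = 12n ln 12 + 12n ln 17 − 12n + O(ln n)
      = 12n (ln 204 − 1) + O(ln n).
Numerically ln(204) − 1 ≈ 4.3181.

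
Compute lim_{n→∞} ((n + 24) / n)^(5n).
lim = e^120

Rewrite as (1 + 24/n)^(5n). By the standard limit (1 + x/n)^n → e^x, we have (1 + 24/n)^n → e^24, and raising to the 5th power gives e^120.
More precisely, ln[(1 + 24/n)^(5n)] = 5n · ln(1 + 24/n) = 5n · (24/n + O(1/n^2)) = 120 + O(1/n) → 120.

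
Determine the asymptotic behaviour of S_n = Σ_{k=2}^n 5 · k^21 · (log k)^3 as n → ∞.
S_n ~ 5 · n^22 · (log n)^3 / 22

By integral comparison, S_n = ∫_1^n 5 · x^21 · (log x)^3 dx + O(n^21 · (log n)^3). For the integral, the leading term of ∫_1^n x^21 (log x)^3 dx is n^22/22 · (log n)^3 (by repeated integration by parts; each step lowers the log-exponent and produces a relatively O(1/log n) correction). Hence S_n ~ 5 · n^22 · (log n)^3 / 22.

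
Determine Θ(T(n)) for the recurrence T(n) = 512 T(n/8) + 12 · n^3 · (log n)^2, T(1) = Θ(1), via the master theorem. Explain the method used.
T(n) = Θ(n^3 · (log n)^3)

Here log_8 512 = 3 and f(n) = 12 · n^3 · (log n)^2 = Θ(n^(log_8 512) · (log n)^2). This is the extended Case 2 of the master theorem (f matches the critical exponent up to log factors), giving T(n) = Θ(n^(log_8 512) · (log n)^(2+1)) = Θ(n^3 · (log n)^3).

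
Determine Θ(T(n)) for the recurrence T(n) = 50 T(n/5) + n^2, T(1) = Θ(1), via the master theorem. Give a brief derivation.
T(n) = Θ(n^(log_5 50))

Master theorem: compare f(n) = n^2 to n^(log_5 50) where log_5 50 ≈ 2.431. Since 2 < log_5 50, we have f(n) = O(n^(log_5 50 − ε)) for some ε > 0 — Case 1. Hence T(n) = Θ(n^(log_5 50)).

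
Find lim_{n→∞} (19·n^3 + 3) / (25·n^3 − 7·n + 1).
lim = 19/25

For large n the leading n^3 terms dominate both numerator and denominator. Dividing top and bottom by n^3, every other term tends to 0, leaving 19/25.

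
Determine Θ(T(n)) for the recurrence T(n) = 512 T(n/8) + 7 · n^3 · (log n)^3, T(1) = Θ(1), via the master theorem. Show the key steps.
T(n) = Θ(n^3 · (log n)^4)

Here log_8 512 = 3 and f(n) = 7 · n^3 · (log n)^3 = Θ(n^(log_8 512) · (log n)^3). This is the extended Case 2 of the master theorem (f matches the critical exponent up to log factors), giving T(n) = Θ(n^(log_8 512) · (log n)^(3+1)) = Θ(n^3 · (log n)^4).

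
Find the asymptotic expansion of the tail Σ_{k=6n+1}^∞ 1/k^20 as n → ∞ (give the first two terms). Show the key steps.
Σ_{k>6n} 1/k^20 = 1/(19 · (6n)^19) − 1/(2 · (6n)^20) + O(1/(6n)^21)

Compare to the integral: ∫_{6n}^∞ x^(−20) dx = [−x^(−19)/19]_{6n}^∞ = 1/((20−1)·(6n)^19). The Euler-Maclaurin correction adds −f(6n)/2 = −1/(2·(6n)^20). Euler-Maclaurin then gives
  Σ_{k>6n} 1/k^20 = ∫_{6n}^∞ dx/x^20 − 1/(2·(6n)^20) + O(1/(6n)^21).
(Equivalently this is ζ(20) − Σ_{k≤6n} 1/k^20.)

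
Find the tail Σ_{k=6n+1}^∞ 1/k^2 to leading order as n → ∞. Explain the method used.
Σ_{k>6n} 1/k^2 ~ 1/(1 · (6n))

Compare to the integral: ∫_{6n}^∞ x^(−2) dx = [−x^(−1)/1]_{6n}^∞ = 1/((2−1)·(6n)). Euler-Maclaurin then gives
  Σ_{k>6n} 1/k^2 = ∫_{6n}^∞ dx/x^2 − 1/(2·(6n)^2) + O(1/(6n)^3).
(Equivalently this is ζ(2) − Σ_{k≤6n} 1/k^2.)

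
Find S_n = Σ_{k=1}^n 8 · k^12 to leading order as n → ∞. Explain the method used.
S_n ~ 8 · n^13 / 13

By integral comparison (Euler-Maclaurin), Σ_{k=1}^n 8 · k^12 = 8 · ∫_0^n x^12 dx + O(n^12) = 8 · n^13/13 + O(n^12). (Equivalently, Faulhaber's formula gives the same leading term.)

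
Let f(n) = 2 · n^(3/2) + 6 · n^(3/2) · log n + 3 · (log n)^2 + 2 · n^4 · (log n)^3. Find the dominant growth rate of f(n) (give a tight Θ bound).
f(n) ∈ Θ(n^4 · (log n)^3)

Compare the terms by growth order. For large n, n^a · (log n)^b dominates n^a' · (log n)^b' iff a > a', or (a = a' and b > b'). Ranking the 4 terms shows the dominant one is 2 · n^4 · (log n)^3. Hence f(n) ∈ Θ(n^4 · (log n)^3).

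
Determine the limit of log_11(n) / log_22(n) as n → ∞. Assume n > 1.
lim = ln(22) / ln(11) = log_11(22)

Change of base: log_11(n) = ln n / ln 11 and log_22(n) = ln n / ln 22. The ratio is (ln n / ln 11) · (ln 22 / ln n) = ln 22 / ln 11, a constant independent of n. So the limit is ln 22 / ln 11 = log_11(22).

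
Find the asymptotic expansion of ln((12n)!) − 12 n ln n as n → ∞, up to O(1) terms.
ln((12n)!) − 12 n ln n = 12(ln 12 − 1) n + (1/2) ln(2π·12n) + O(1/n)

Stirling: ln((12n)!) = 12n ln(12n) − 12n + (1/2) ln(2π·12n) + O(1/n).
Since 12n ln(12n) = 12n ln n + 12n ln 12, subtracting 12n ln n cancels the n ln n term exactly. What remains is 12(ln 12 − 1) n + (1/2) ln(2π·12n) + O(1/n).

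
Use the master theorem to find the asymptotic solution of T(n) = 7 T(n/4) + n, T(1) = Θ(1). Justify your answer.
T(n) = Θ(n^(log_4 7))

Master theorem: compare f(n) = n to n^(log_4 7) where log_4 7 ≈ 1.404. Since 1 < log_4 7, we have f(n) = O(n^(log_4 7 − ε)) for some ε > 0 — Case 1. Hence T(n) = Θ(n^(log_4 7)).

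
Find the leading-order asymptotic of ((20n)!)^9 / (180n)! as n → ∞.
((20n)!)^9/(180n)! ~ ((2π·20n)^(8/2) / 3) · 9^(−9·20n)  →  0

Write N = 20n. Stirling: N! ~ sqrt(2π N)(N/e)^N and (9N)! ~ sqrt(2π·9N)·(9N/e)^(9N).
  (N!)^9/(9N)! ~ (2π N)^(9/2) (N/e)^(9N) / [sqrt(2π·9N) (9N/e)^(9N)]
     = (2π N)^(9/2) / sqrt(2π·9N) · (N/(9N))^(9N)
     = (2π N)^((9−1)/2) / 3 · 9^(−9N).
Since 9^9 > 1, the factor 9^(−9N) decays exponentially, so the ratio → 0. Substituting N = 20n gives the stated form.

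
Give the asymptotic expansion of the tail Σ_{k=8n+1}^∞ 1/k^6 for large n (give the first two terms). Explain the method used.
Σ_{k>8n} 1/k^6 = 1/(5 · (8n)^5) − 1/(2 · (8n)^6) + O(1/(8n)^7)

Compare to the integral: ∫_{8n}^∞ x^(−6) dx = [−x^(−5)/5]_{8n}^∞ = 1/((6−1)·(8n)^5). The Euler-Maclaurin correction adds −f(8n)/2 = −1/(2·(8n)^6). Euler-Maclaurin then gives
  Σ_{k>8n} 1/k^6 = ∫_{8n}^∞ dx/x^6 − 1/(2·(8n)^6) + O(1/(8n)^7).
(Equivalently this is ζ(6) − Σ_{k≤8n} 1/k^6.)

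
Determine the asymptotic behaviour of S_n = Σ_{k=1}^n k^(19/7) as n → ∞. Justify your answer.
S_n ~ (7/26) · n^(26/7)

Integral comparison: Σ_{k=1}^n k^(19/7) = ∫_0^n x^(19/7) dx + O(n^(19/7)). The integral is n^(1 + 19/7) / (1 + 19/7) = n^((19+7)/7) / ((19+7)/7) = (7/26) · n^(26/7).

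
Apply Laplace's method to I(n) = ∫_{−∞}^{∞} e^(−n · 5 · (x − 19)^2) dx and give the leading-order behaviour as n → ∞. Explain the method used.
I(n) = sqrt(π/(5n))

Here φ(x) = 5 · (x − 19)^2 has its unique minimum at x* = 19 with φ(x*) = 0 and φ''(x*) = 10. Laplace's method gives
  I(n) ~ e^(−n φ(x*)) · sqrt(2π / (n · φ''(x*))) = sqrt(2π / (10n)) = sqrt(π/(5n)).
This is exact: substituting u = (x − 19)·sqrt(5n) gives I(n) = (1/sqrt(5n)) ∫_{−∞}^{∞} e^(−u^2) du = sqrt(π/(5n)).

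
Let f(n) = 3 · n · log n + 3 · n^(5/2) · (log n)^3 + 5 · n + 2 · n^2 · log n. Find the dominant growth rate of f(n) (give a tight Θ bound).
f(n) ∈ Θ(n^(5/2) · (log n)^3)

Compare the terms by growth order. For large n, n^a · (log n)^b dominates n^a' · (log n)^b' iff a > a', or (a = a' and b > b'). Ranking the 4 terms shows the dominant one is 3 · n^(5/2) · (log n)^3. Hence f(n) ∈ Θ(n^(5/2) · (log n)^3).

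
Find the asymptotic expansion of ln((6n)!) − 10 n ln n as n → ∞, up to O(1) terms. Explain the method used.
ln((6n)!) − 10 n ln n = −4 n ln n + 6(ln 6 − 1) n + (1/2) ln(2π·6n) + O(1/n)

Stirling: ln((6n)!) = 6n ln(6n) − 6n + (1/2) ln(2π·6n) + O(1/n).
Expand 6n ln(6n) = 6n (ln n + ln 6) = 6n ln n + 6n ln 6.
Subtract 10n ln n: leading term is (6 − 10) n ln n = −4 n ln n. The next term is 6n ln 6 − 6n = 6(ln 6 − 1) n. Then the (1/2) ln(2π·6n) correction.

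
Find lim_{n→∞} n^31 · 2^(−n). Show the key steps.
lim = 0

Exponentials with base > 1 dominate every fixed polynomial: for any fixed c, n^c / 2^n → 0 as n → ∞ (e.g. by the ratio test, or by writing 2^n = e^(n ln 2) and noting e^(n ln 2) / n^c → ∞). Hence n^31 · 2^(−n) = n^31 / 2^n → 0.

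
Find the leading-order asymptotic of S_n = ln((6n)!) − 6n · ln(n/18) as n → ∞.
S_n ~ 6n · (ln 108 − 1) + O(ln n)

Stirling: ln((6n)!) = 6n ln(6n) − 6n + O(ln n).
  S_n = 6n ln(6n) − 6n − 6n ln(n/18) + O(ln n)
      = 6n ln(6n) − 6n ln n + 6n ln 18 − 6n + O(ln n)
      = 6n ln 6 + 6n ln 18 − 6n + O(ln n)
      = 6n (ln 108 − 1) + O(ln n).
Numerically ln(108) − 1 ≈ 3.6821.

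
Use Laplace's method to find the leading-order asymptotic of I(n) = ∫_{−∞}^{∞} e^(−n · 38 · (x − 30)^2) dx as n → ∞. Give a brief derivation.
I(n) = sqrt(π/(38n))

Here φ(x) = 38 · (x − 30)^2 has its unique minimum at x* = 30 with φ(x*) = 0 and φ''(x*) = 76. Laplace's method gives
  I(n) ~ e^(−n φ(x*)) · sqrt(2π / (n · φ''(x*))) = sqrt(2π / (76n)) = sqrt(π/(38n)).
This is exact: substituting u = (x − 30)·sqrt(38n) gives I(n) = (1/sqrt(38n)) ∫_{−∞}^{∞} e^(−u^2) du = sqrt(π/(38n)).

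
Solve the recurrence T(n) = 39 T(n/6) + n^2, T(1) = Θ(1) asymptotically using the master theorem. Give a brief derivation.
T(n) = Θ(n^(log_6 39))

Master theorem: compare f(n) = n^2 to n^(log_6 39) where log_6 39 ≈ 2.045. Since 2 < log_6 39, we have f(n) = O(n^(log_6 39 − ε)) for some ε > 0 — Case 1. Hence T(n) = Θ(n^(log_6 39)).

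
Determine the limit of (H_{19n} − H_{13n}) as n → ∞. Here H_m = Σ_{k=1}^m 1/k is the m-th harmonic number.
lim = ln(19/13)

Euler-Maclaurin gives H_m = ln m + γ + 1/(2m) + O(1/m^2). The γ and O(1/m) terms cancel in the difference:
  H_{19n} − H_{13n} = ln(19n) − ln(13n) + O(1/n) = ln(19/13) + O(1/n).
Hence the limit is ln(19/13).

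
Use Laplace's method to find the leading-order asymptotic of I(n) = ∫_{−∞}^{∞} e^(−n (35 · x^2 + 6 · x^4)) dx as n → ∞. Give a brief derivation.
I(n) ~ sqrt(π/(35n))

φ(x) = 35 · x^2 + 6 · x^4 has its unique global minimum at x* = 0 (since φ'(x) = 70x + 24x^3 = 0 only at x = 0 for real x with both coefficients positive, and φ → ∞ as |x| → ∞). At x* = 0, φ(0) = 0 and φ''(0) = 70. Laplace's method then gives
  I(n) ~ sqrt(2π / (n · φ''(0))) · e^(−n φ(0)) = sqrt(2π / (70n)) = sqrt(π/(35n)).
The 6 · x^4 term contributes only at subleading order (an O(1/n) relative correction).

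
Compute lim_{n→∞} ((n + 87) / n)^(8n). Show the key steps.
lim = e^696

Rewrite as (1 + 87/n)^(8n). By the standard limit (1 + x/n)^n → e^x, we have (1 + 87/n)^n → e^87, and raising to the 8th power gives e^696.
More precisely, ln[(1 + 87/n)^(8n)] = 8n · ln(1 + 87/n) = 8n · (87/n + O(1/n^2)) = 696 + O(1/n) → 696.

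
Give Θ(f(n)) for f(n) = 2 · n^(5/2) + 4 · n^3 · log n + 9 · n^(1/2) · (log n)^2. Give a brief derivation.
f(n) ∈ Θ(n^3 · log n)

Compare the terms by growth order. For large n, n^a · (log n)^b dominates n^a' · (log n)^b' iff a > a', or (a = a' and b > b'). Ranking the 3 terms shows the dominant one is 4 · n^3 · log n. Hence f(n) ∈ Θ(n^3 · log n).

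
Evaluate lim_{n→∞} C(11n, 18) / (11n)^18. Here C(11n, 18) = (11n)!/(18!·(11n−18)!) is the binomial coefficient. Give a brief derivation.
lim = 1/18! = 1/6402373705728000

With N = 11n → ∞: C(N, 18) / N^18 = [N(N−1)…(N−17)] / (18! · N^18) = (1/18!) · 1 · (1 − 1/(11n)) · … · (1 − 17/(11n)). Each factor → 1 as N → ∞, so the limit is 1/18! = 1/6402373705728000.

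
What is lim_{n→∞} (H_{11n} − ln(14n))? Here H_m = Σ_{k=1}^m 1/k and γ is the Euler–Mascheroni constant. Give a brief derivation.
lim = ln(11/14) + γ

By Euler-Maclaurin, H_m = ln m + γ + O(1/m). So
  H_{11n} − ln(14n) = ln(11n) + γ − ln(14n) + O(1/n)
                       = ln(11/14) + γ + O(1/n).
Hence the limit is ln(11/14) + γ.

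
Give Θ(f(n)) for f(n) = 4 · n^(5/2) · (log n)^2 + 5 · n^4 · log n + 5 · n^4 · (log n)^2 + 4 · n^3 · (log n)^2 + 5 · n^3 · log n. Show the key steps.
f(n) ∈ Θ(n^4 · (log n)^2)

Compare the terms by growth order. For large n, n^a · (log n)^b dominates n^a' · (log n)^b' iff a > a', or (a = a' and b > b'). Ranking the 5 terms shows the dominant one is 5 · n^4 · (log n)^2. Hence f(n) ∈ Θ(n^4 · (log n)^2).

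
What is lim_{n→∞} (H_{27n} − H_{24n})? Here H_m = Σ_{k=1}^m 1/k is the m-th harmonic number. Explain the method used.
lim = ln(27/24) = ln(9/8)

Euler-Maclaurin gives H_m = ln m + γ + 1/(2m) + O(1/m^2). The γ and O(1/m) terms cancel in the difference:
  H_{27n} − H_{24n} = ln(27n) − ln(24n) + O(1/n) = ln(27/24) + O(1/n).
Hence the limit is ln(27/24) = ln(9/8).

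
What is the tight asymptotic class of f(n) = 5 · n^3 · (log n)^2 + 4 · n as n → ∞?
f(n) ∈ Θ(n^3 · (log n)^2)

Compare the terms by growth order. For large n, n^a · (log n)^b dominates n^a' · (log n)^b' iff a > a', or (a = a' and b > b'). Ranking the 2 terms shows the dominant one is 5 · n^3 · (log n)^2. Hence f(n) ∈ Θ(n^3 · (log n)^2).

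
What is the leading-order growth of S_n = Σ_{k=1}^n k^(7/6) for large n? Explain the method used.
S_n ~ (6/13) · n^(13/6)

Integral comparison: Σ_{k=1}^n k^(7/6) = ∫_0^n x^(7/6) dx + O(n^(7/6)). The integral is n^(1 + 7/6) / (1 + 7/6) = n^((7+6)/6) / ((7+6)/6) = (6/13) · n^(13/6).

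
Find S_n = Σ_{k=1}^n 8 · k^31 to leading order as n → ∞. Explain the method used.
S_n ~ n^32 / 4

By integral comparison (Euler-Maclaurin), Σ_{k=1}^n 8 · k^31 = 8 · ∫_0^n x^31 dx + O(n^31) = 8 · n^32/32 = n^32 / 4 + O(n^31). (Equivalently, Faulhaber's formula gives the same leading term.)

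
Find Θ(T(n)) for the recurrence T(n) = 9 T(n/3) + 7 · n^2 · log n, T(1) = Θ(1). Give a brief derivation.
T(n) = Θ(n^2 · (log n)^2)

Here log_3 9 = 2 and f(n) = 7 · n^2 · log n = Θ(n^(log_3 9) · (log n)^1). This is the extended Case 2 of the master theorem (f matches the critical exponent up to log factors), giving T(n) = Θ(n^(log_3 9) · (log n)^(1+1)) = Θ(n^2 · (log n)^2).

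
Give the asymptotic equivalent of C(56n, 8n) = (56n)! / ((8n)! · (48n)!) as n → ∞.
C(56n, 8n) ~ (823543/46656)^(8n) · sqrt(7/(12π·8n))

Write N = 8n. Apply Stirling to each factorial:
  (7N)! ~ sqrt(2π·7N) · (7N/e)^(7N),
  N! ~ sqrt(2π N) · (N/e)^N,
  (6N)! ~ sqrt(2π·6N) · (6N/e)^(6N).
The exponential factors combine to (7N)^(7N) / (N^N · (6N)^(6N)) = 7^(7N)/6^(6N) = (7^7/6^6)^N = (823543/46656)^N.
The square-root prefactors combine to sqrt(2π·7N) / (sqrt(2π N)·sqrt(2π·6N)) = sqrt(7 / (2π·6·N)) = sqrt(7/(12π·8n)).
Substituting N = 8n: C(56n, 8n) ~ (823543/46656)^(8n) · sqrt(7/(12π·8n)).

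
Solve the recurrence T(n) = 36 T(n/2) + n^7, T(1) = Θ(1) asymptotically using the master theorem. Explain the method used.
T(n) = Θ(n^7)

log_2 36 ≈ 5.170. f(n) = n^7 dominates n^(log_2 36) since 7 > 5.170, and the regularity condition a·f(n/b) = 36·(n/2)^7 = (36/128)·n^7 ≤ c·f(n) holds with c = 36/128 ≈ 0.281 < 1. So this is Case 3: T(n) = Θ(f(n)) = Θ(n^7).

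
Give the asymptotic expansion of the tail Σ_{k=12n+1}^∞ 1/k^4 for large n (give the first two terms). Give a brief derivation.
Σ_{k>12n} 1/k^4 = 1/(3 · (12n)^3) − 1/(2 · (12n)^4) + O(1/(12n)^5)

Compare to the integral: ∫_{12n}^∞ x^(−4) dx = [−x^(−3)/3]_{12n}^∞ = 1/((4−1)·(12n)^3). The Euler-Maclaurin correction adds −f(12n)/2 = −1/(2·(12n)^4). Euler-Maclaurin then gives
  Σ_{k>12n} 1/k^4 = ∫_{12n}^∞ dx/x^4 − 1/(2·(12n)^4) + O(1/(12n)^5).
(Equivalently this is ζ(4) − Σ_{k≤12n} 1/k^4.)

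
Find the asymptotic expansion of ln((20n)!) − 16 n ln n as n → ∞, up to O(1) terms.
ln((20n)!) − 16 n ln n = 4 n ln n + 20(ln 20 − 1) n + (1/2) ln(2π·20n) + O(1/n)

Stirling: ln((20n)!) = 20n ln(20n) − 20n + (1/2) ln(2π·20n) + O(1/n).
Expand 20n ln(20n) = 20n (ln n + ln 20) = 20n ln n + 20n ln 20.
Subtract 16n ln n: leading term is (20 − 16) n ln n = 4 n ln n. The next term is 20n ln 20 − 20n = 20(ln 20 − 1) n. Then the (1/2) ln(2π·20n) correction.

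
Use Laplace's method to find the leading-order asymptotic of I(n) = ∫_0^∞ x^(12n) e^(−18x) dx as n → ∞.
I(n) ~ (sqrt(2π·12n) / 18) · (12n/(18e))^(12n)

Write the integrand as exp(12n ln x − 18x) and set f(x) = 12n ln x − 18x. Then f'(x) = 12n/x − 18 = 0 at x* = 12n/18, and f''(x*) = −12n/x*^2 = −18^2/(12n). Laplace's method (interior maximum) gives
  I(n) ~ e^(f(x*)) · sqrt(2π / |f''(x*)|)
        = exp(12n ln(12n/18) − 12n) · sqrt(2π · 12n / 18^2)
        = (12n/18)^(12n) e^(−12n) · sqrt(2π·12n) / 18
        = (sqrt(2π·12n) / 18) · (12n/(18e))^(12n).
This matches Γ(12n+1)/18^(12n+1) with Stirling applied to Γ.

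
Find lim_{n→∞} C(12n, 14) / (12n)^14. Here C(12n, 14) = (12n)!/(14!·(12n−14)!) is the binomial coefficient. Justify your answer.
lim = 1/14! = 1/87178291200

With N = 12n → ∞: C(N, 14) / N^14 = [N(N−1)…(N−13)] / (14! · N^14) = (1/14!) · 1 · (1 − 1/(12n)) · … · (1 − 13/(12n)). Each factor → 1 as N → ∞, so the limit is 1/14! = 1/87178291200.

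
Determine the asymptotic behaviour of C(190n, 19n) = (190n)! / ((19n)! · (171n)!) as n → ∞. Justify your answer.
C(190n, 19n) ~ (10000000000/387420489)^(19n) · sqrt(5/(9π·19n))

Write N = 19n. Apply Stirling to each factorial:
  (10N)! ~ sqrt(2π·10N) · (10N/e)^(10N),
  N! ~ sqrt(2π N) · (N/e)^N,
  (9N)! ~ sqrt(2π·9N) · (9N/e)^(9N).
The exponential factors combine to (10N)^(10N) / (N^N · (9N)^(9N)) = 10^(10N)/9^(9N) = (10^10/9^9)^N = (10000000000/387420489)^N.
The square-root prefactors combine to sqrt(2π·10N) / (sqrt(2π N)·sqrt(2π·9N)) = sqrt(10 / (2π·9·N)) = sqrt(5/(9π·19n)).
Substituting N = 19n: C(190n, 19n) ~ (10000000000/387420489)^(19n) · sqrt(5/(9π·19n)).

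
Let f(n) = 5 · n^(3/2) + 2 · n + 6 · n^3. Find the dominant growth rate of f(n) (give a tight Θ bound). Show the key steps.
f(n) ∈ Θ(n^3)

Compare the terms by growth order. For large n, n^a · (log n)^b dominates n^a' · (log n)^b' iff a > a', or (a = a' and b > b'). Ranking the 3 terms shows the dominant one is 6 · n^3. Hence f(n) ∈ Θ(n^3).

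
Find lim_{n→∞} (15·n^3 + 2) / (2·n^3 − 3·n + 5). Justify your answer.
lim = 15/2

For large n the leading n^3 terms dominate both numerator and denominator. Dividing top and bottom by n^3, every other term tends to 0, leaving 15/2.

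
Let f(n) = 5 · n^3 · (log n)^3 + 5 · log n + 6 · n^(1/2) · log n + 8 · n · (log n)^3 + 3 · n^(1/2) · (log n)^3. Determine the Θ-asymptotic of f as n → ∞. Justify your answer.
f(n) ∈ Θ(n^3 · (log n)^3)

Compare the terms by growth order. For large n, n^a · (log n)^b dominates n^a' · (log n)^b' iff a > a', or (a = a' and b > b'). Ranking the 5 terms shows the dominant one is 5 · n^3 · (log n)^3. Hence f(n) ∈ Θ(n^3 · (log n)^3).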